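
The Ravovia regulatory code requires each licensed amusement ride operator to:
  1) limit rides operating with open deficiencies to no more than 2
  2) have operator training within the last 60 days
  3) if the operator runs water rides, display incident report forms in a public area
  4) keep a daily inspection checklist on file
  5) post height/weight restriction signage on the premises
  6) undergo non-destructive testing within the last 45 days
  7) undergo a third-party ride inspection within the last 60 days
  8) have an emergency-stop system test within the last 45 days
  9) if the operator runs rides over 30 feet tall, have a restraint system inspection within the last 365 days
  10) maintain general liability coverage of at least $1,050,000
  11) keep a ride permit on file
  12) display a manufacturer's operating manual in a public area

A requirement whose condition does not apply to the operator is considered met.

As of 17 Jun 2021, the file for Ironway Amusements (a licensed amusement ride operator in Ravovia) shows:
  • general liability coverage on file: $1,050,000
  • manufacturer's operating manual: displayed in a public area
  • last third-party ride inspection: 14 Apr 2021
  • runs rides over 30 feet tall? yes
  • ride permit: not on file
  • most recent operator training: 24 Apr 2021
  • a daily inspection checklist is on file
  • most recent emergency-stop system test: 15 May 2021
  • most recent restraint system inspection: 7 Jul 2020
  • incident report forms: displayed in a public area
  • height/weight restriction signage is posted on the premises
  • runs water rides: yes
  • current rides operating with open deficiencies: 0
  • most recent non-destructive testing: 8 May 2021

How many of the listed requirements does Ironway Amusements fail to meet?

1. rides operating with open deficiencies 0 ≤ 2 → met
2. operator training 54 days ago vs limit 60 → met
3. condition 'runs water rides' holds; incident report forms present → met
4. daily inspection checklist present → met
5. height/weight restriction signage present → met
6. non-destructive testing 40 days ago vs limit 45 → met
7. third-party ride inspection 64 days ago vs limit 60 → not met
8. emergency-stop system test 33 days ago vs limit 45 → met
9. condition 'runs rides over 30 feet tall' holds; restraint system inspection 345 days ago vs limit 365 → met
10. general liability coverage $1,050,000 ≥ $1,050,000 → met
11. ride permit absent → not met
12. manufacturer's operating manual present → met
Not met: 2 of 12

2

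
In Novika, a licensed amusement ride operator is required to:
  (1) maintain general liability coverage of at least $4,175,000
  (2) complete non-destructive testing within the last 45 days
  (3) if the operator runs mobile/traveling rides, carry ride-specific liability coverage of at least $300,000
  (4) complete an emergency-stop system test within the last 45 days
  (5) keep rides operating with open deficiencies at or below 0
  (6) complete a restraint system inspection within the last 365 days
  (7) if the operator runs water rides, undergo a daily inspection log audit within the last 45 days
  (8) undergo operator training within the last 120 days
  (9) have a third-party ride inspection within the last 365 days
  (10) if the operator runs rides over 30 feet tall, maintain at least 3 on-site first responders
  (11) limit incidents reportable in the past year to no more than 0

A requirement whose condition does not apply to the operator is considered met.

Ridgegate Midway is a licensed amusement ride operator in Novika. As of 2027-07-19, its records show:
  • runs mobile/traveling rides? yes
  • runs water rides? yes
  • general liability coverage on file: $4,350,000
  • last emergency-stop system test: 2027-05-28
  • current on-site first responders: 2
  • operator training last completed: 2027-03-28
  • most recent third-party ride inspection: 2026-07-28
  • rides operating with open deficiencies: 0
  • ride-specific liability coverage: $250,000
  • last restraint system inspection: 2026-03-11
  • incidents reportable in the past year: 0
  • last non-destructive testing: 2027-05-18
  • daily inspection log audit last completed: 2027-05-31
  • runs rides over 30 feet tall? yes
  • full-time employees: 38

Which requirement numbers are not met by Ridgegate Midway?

1. general liability coverage $4,350,000 ≥ $4,175,000 → met
2. non-destructive testing 62 days ago vs limit 45 → not met
3. condition 'runs mobile/traveling rides' holds; ride-specific liability coverage $250,000 < $300,000 → not met
4. emergency-stop system test 52 days ago vs limit 45 → not met
5. rides operating with open deficiencies 0 ≤ 0 → met
6. restraint system inspection 495 days ago vs limit 365 → not met
7. condition 'runs water rides' holds; daily inspection log audit 49 days ago vs limit 45 → not met
8. operator training 113 days ago vs limit 120 → met
9. third-party ride inspection 356 days ago vs limit 365 → met
10. condition 'runs rides over 30 feet tall' holds; on-site first responders 2 < 3 → not met
11. incidents reportable in the past year 0 ≤ 0 → met
Not met: 2, 3, 4, 6, 7, 10

2, 3, 4, 6, 7, 10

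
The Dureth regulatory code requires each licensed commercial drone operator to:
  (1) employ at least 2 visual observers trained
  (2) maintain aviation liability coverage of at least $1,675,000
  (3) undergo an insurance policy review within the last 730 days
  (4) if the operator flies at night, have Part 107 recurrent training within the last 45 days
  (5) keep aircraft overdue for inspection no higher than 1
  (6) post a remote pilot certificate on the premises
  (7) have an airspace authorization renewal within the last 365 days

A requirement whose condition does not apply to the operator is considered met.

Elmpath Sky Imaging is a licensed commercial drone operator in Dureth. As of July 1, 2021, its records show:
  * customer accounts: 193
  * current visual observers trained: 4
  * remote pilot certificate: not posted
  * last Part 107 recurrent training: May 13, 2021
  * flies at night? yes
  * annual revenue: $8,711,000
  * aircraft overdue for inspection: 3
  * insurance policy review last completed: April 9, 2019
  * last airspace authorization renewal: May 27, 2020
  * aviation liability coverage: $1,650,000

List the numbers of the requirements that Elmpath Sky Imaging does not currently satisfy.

1. visual observers trained 4 ≥ 2 → met
2. aviation liability coverage $1,650,000 < $1,675,000 → not met
3. insurance policy review 814 days ago vs limit 730 → not met
4. condition 'flies at night' holds; Part 107 recurrent training 49 days ago vs limit 45 → not met
5. aircraft overdue for inspection 3 > 1 → not met
6. remote pilot certificate absent → not met
7. airspace authorization renewal 400 days ago vs limit 365 → not met
Not met: 2, 3, 4, 5, 6, 7

2, 3, 4, 5, 6, 7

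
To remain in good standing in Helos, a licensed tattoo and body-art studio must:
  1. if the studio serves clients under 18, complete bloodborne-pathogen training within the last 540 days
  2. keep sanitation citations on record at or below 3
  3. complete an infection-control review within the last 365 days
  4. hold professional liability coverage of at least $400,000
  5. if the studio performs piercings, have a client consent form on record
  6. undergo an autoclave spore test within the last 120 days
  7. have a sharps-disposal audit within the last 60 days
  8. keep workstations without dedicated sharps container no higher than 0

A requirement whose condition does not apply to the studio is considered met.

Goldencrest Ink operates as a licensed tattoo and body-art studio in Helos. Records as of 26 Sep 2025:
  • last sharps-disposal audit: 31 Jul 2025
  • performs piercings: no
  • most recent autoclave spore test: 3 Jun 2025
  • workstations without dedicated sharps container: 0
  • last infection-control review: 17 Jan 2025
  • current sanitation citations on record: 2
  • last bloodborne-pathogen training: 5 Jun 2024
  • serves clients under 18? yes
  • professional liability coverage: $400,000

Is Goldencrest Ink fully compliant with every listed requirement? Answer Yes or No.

Yes

1. condition 'serves clients under 18' holds; bloodborne-pathogen training 478 days ago vs limit 540 → met
2. sanitation citations on record 2 ≤ 3 → met
3. infection-control review 252 days ago vs limit 365 → met
4. professional liability coverage $400,000 ≥ $400,000 → met
5. condition 'performs piercings' does not hold → requirement n/a → met
6. autoclave spore test 115 days ago vs limit 120 → met
7. sharps-disposal audit 57 days ago vs limit 60 → met
8. workstations without dedicated sharps container 0 ≤ 0 → met
All met.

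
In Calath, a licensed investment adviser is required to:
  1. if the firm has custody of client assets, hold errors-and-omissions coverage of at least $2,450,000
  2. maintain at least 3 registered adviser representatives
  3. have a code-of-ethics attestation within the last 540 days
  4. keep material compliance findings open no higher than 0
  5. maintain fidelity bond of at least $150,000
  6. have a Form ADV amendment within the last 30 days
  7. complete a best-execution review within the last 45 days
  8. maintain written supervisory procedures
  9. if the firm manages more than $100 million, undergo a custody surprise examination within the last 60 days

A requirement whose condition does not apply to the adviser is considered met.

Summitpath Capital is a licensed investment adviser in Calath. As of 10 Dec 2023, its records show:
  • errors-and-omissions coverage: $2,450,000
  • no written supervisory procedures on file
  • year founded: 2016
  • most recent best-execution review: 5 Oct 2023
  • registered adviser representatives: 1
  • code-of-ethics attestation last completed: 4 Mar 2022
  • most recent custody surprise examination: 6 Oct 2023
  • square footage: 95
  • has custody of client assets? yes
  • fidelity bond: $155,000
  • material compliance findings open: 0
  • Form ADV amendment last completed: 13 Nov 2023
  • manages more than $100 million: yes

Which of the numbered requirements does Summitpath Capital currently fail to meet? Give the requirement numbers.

1. condition 'has custody of client assets' holds; errors-and-omissions coverage $2,450,000 ≥ $2,450,000 → met
2. registered adviser representatives 1 < 3 → not met
3. code-of-ethics attestation 646 days ago vs limit 540 → not met
4. material compliance findings open 0 ≤ 0 → met
5. fidelity bond $155,000 ≥ $150,000 → met
6. Form ADV amendment 27 days ago vs limit 30 → met
7. best-execution review 66 days ago vs limit 45 → not met
8. written supervisory procedures absent → not met
9. condition 'manages more than $100 million' holds; custody surprise examination 65 days ago vs limit 60 → not met
Not met: 2, 3, 7, 8, 9

2, 3, 7, 8, 9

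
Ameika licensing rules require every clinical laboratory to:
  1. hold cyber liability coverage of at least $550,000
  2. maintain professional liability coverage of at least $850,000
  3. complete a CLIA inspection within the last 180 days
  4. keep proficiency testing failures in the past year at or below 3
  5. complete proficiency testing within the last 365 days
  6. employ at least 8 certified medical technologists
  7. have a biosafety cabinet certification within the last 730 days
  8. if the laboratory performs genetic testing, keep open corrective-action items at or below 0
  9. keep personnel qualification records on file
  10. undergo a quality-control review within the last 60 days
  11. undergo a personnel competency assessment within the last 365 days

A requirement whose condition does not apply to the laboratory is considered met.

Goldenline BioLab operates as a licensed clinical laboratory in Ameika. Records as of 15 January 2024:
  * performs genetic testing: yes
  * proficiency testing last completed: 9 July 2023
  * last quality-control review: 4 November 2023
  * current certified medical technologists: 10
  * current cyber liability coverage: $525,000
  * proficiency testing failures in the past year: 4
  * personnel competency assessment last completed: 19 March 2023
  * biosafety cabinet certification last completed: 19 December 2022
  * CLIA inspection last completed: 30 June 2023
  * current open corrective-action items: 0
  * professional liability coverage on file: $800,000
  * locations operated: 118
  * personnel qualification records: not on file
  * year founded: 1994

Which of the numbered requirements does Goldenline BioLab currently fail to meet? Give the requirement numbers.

1. cyber liability coverage $525,000 < $550,000 → not met
2. professional liability coverage $800,000 < $850,000 → not met
3. CLIA inspection 199 days ago vs limit 180 → not met
4. proficiency testing failures in the past year 4 > 3 → not met
5. proficiency testing 190 days ago vs limit 365 → met
6. certified medical technologists 10 ≥ 8 → met
7. biosafety cabinet certification 392 days ago vs limit 730 → met
8. condition 'performs genetic testing' holds; open corrective-action items 0 ≤ 0 → met
9. personnel qualification records absent → not met
10. quality-control review 72 days ago vs limit 60 → not met
11. personnel competency assessment 302 days ago vs limit 365 → met
Not met: 1, 2, 3, 4, 9, 10

1, 2, 3, 4, 9, 10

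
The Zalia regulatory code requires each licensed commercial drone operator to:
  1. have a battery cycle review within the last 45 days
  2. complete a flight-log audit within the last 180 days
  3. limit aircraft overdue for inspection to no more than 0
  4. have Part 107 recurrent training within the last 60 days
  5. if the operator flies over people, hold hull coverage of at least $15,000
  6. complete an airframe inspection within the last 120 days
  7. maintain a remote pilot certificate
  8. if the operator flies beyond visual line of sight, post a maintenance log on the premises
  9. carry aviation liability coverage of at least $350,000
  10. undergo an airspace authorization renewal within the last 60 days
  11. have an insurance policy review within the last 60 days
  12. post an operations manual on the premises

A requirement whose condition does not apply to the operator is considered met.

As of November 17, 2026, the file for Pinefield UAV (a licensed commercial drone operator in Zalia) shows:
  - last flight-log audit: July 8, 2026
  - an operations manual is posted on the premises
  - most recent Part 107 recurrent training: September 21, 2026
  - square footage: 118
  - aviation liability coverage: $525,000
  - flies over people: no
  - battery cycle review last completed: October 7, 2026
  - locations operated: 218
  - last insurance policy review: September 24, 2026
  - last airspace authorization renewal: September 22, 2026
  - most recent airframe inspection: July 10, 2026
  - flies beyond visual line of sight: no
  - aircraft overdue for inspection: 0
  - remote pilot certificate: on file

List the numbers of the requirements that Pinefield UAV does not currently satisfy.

6

1. battery cycle review 41 days ago vs limit 45 → met
2. flight-log audit 132 days ago vs limit 180 → met
3. aircraft overdue for inspection 0 ≤ 0 → met
4. Part 107 recurrent training 57 days ago vs limit 60 → met
5. condition 'flies over people' does not hold → requirement n/a → met
6. airframe inspection 130 days ago vs limit 120 → not met
7. remote pilot certificate present → met
8. condition 'flies beyond visual line of sight' does not hold → requirement n/a → met
9. aviation liability coverage $525,000 ≥ $350,000 → met
10. airspace authorization renewal 56 days ago vs limit 60 → met
11. insurance policy review 54 days ago vs limit 60 → met
12. operations manual present → met
Not met: 6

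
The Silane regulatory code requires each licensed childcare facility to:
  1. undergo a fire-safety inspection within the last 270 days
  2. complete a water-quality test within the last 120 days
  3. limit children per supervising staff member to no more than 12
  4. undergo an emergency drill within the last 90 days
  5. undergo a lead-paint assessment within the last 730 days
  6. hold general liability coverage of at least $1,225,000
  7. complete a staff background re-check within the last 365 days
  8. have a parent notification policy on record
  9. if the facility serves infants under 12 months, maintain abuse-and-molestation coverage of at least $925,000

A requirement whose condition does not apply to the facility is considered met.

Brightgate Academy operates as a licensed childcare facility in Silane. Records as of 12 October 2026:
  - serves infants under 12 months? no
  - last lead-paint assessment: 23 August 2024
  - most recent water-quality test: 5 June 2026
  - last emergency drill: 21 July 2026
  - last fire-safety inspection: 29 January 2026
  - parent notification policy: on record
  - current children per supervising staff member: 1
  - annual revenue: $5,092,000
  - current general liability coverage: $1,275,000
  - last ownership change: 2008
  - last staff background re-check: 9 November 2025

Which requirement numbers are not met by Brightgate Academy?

2, 5

1. fire-safety inspection 256 days ago vs limit 270 → met
2. water-quality test 129 days ago vs limit 120 → not met
3. children per supervising staff member 1 ≤ 12 → met
4. emergency drill 83 days ago vs limit 90 → met
5. lead-paint assessment 780 days ago vs limit 730 → not met
6. general liability coverage $1,275,000 ≥ $1,225,000 → met
7. staff background re-check 337 days ago vs limit 365 → met
8. parent notification policy present → met
9. condition 'serves infants under 12 months' does not hold → requirement n/a → met
Not met: 2, 5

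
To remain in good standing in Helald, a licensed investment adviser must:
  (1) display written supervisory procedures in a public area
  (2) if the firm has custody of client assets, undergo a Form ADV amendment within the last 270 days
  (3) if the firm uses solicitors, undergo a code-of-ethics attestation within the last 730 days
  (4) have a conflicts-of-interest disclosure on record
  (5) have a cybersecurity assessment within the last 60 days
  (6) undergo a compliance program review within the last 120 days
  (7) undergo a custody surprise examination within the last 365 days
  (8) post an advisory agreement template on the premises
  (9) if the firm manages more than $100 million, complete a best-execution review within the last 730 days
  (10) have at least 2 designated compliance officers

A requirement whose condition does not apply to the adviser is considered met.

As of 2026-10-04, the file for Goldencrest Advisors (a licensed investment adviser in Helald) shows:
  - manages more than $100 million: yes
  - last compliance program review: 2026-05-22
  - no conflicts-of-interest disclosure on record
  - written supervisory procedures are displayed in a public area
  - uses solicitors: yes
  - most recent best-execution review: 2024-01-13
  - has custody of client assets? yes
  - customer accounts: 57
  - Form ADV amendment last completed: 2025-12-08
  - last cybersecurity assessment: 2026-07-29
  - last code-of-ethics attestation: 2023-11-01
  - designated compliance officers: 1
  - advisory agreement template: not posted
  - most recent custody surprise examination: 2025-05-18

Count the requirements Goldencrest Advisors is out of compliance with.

9

1. written supervisory procedures present → met
2. condition 'has custody of client assets' holds; Form ADV amendment 300 days ago vs limit 270 → not met
3. condition 'uses solicitors' holds; code-of-ethics attestation 1068 days ago vs limit 730 → not met
4. conflicts-of-interest disclosure absent → not met
5. cybersecurity assessment 67 days ago vs limit 60 → not met
6. compliance program review 135 days ago vs limit 120 → not met
7. custody surprise examination 504 days ago vs limit 365 → not met
8. advisory agreement template absent → not met
9. condition 'manages more than $100 million' holds; best-execution review 995 days ago vs limit 730 → not met
10. designated compliance officers 1 < 2 → not met
Not met: 9 of 10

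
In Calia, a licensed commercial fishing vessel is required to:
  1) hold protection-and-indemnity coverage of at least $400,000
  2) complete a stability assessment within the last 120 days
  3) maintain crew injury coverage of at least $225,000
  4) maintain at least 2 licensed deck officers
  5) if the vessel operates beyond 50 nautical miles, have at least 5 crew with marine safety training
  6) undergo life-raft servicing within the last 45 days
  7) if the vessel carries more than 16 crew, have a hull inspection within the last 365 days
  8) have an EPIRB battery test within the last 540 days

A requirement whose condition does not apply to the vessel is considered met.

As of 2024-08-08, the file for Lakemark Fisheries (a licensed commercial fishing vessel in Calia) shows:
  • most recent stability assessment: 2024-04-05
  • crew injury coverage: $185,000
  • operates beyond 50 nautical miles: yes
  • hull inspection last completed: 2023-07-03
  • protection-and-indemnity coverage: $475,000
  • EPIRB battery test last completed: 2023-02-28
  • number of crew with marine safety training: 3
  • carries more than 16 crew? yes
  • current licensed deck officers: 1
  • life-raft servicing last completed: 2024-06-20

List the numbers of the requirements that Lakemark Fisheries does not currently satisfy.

1. protection-and-indemnity coverage $475,000 ≥ $400,000 → met
2. stability assessment 125 days ago vs limit 120 → not met
3. crew injury coverage $185,000 < $225,000 → not met
4. licensed deck officers 1 < 2 → not met
5. condition 'operates beyond 50 nautical miles' holds; crew with marine safety training 3 < 5 → not met
6. life-raft servicing 49 days ago vs limit 45 → not met
7. condition 'carries more than 16 crew' holds; hull inspection 402 days ago vs limit 365 → not met
8. EPIRB battery test 527 days ago vs limit 540 → met
Not met: 2, 3, 4, 5, 6, 7

2, 3, 4, 5, 6, 7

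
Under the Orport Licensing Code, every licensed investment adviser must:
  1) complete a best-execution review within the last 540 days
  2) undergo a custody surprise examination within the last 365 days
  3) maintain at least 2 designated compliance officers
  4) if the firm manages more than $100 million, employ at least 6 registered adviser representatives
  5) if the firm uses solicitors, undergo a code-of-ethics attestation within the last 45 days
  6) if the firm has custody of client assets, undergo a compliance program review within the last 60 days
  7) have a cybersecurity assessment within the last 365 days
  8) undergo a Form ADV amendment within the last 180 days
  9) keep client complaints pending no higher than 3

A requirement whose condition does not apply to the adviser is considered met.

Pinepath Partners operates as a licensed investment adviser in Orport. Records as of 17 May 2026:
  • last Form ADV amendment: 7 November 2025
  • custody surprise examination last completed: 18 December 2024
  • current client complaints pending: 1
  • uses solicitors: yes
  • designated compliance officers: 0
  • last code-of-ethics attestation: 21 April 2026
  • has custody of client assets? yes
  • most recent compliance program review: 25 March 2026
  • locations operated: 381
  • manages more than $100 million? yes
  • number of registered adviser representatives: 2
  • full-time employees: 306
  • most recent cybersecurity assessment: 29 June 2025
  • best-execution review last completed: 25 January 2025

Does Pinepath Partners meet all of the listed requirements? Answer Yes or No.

No

1. best-execution review 477 days ago vs limit 540 → met
2. custody surprise examination 515 days ago vs limit 365 → not met
3. designated compliance officers 0 < 2 → not met
4. condition 'manages more than $100 million' holds; registered adviser representatives 2 < 6 → not met
5. condition 'uses solicitors' holds; code-of-ethics attestation 26 days ago vs limit 45 → met
6. condition 'has custody of client assets' holds; compliance program review 53 days ago vs limit 60 → met
7. cybersecurity assessment 322 days ago vs limit 365 → met
8. Form ADV amendment 191 days ago vs limit 180 → not met
9. client complaints pending 1 ≤ 3 → met
Not met: 2, 3, 4, 8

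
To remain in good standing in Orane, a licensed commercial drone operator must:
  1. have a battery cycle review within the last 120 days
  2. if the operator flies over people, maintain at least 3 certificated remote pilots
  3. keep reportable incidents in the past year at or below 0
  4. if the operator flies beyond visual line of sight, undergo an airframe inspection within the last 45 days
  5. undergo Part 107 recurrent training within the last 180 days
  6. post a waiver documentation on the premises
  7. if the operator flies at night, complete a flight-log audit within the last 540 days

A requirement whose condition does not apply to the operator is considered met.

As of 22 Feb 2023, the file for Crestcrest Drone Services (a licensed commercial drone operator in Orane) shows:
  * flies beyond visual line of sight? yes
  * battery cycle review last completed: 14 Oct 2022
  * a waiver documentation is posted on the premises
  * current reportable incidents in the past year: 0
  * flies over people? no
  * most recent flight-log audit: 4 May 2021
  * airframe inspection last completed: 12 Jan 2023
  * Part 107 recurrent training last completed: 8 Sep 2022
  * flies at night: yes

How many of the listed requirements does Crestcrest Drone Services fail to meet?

1. battery cycle review 131 days ago vs limit 120 → not met
2. condition 'flies over people' does not hold → requirement n/a → met
3. reportable incidents in the past year 0 ≤ 0 → met
4. condition 'flies beyond visual line of sight' holds; airframe inspection 41 days ago vs limit 45 → met
5. Part 107 recurrent training 167 days ago vs limit 180 → met
6. waiver documentation present → met
7. condition 'flies at night' holds; flight-log audit 659 days ago vs limit 540 → not met
Not met: 2 of 7

2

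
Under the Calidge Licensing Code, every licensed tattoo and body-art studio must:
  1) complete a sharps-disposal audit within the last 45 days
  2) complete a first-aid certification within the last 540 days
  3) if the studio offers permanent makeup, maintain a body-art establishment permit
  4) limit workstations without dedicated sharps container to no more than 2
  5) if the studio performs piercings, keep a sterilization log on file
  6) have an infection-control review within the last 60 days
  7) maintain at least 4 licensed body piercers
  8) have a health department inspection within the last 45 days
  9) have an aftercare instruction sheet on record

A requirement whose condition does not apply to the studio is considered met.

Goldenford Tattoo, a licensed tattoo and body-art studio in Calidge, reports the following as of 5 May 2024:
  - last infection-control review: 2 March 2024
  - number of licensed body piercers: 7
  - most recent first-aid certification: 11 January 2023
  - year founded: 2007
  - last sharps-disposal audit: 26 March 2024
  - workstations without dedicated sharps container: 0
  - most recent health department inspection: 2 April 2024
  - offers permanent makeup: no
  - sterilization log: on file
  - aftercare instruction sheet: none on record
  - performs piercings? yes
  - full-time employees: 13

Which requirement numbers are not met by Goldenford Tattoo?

1. sharps-disposal audit 40 days ago vs limit 45 → met
2. first-aid certification 480 days ago vs limit 540 → met
3. condition 'offers permanent makeup' does not hold → requirement n/a → met
4. workstations without dedicated sharps container 0 ≤ 2 → met
5. condition 'performs piercings' holds; sterilization log present → met
6. infection-control review 64 days ago vs limit 60 → not met
7. licensed body piercers 7 ≥ 4 → met
8. health department inspection 33 days ago vs limit 45 → met
9. aftercare instruction sheet absent → not met
Not met: 6, 9

6, 9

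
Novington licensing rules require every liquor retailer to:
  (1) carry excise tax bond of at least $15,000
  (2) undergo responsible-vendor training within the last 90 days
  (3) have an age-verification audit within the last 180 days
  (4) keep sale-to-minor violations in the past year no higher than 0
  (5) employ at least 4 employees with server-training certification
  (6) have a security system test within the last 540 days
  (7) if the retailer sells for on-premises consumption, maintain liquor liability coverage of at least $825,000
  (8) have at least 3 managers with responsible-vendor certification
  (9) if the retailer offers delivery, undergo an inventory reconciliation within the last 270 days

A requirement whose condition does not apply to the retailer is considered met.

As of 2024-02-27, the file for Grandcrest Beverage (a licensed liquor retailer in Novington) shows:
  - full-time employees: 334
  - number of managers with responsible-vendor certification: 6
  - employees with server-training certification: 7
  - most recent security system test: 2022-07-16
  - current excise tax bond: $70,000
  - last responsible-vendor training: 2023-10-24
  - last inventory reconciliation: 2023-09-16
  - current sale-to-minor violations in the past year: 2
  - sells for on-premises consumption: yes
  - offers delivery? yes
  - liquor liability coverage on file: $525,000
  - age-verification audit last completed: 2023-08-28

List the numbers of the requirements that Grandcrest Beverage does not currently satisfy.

1. excise tax bond $70,000 ≥ $15,000 → met
2. responsible-vendor training 126 days ago vs limit 90 → not met
3. age-verification audit 183 days ago vs limit 180 → not met
4. sale-to-minor violations in the past year 2 > 0 → not met
5. employees with server-training certification 7 ≥ 4 → met
6. security system test 591 days ago vs limit 540 → not met
7. condition 'sells for on-premises consumption' holds; liquor liability coverage $525,000 < $825,000 → not met
8. managers with responsible-vendor certification 6 ≥ 3 → met
9. condition 'offers delivery' holds; inventory reconciliation 164 days ago vs limit 270 → met
Not met: 2, 3, 4, 6, 7

2, 3, 4, 6, 7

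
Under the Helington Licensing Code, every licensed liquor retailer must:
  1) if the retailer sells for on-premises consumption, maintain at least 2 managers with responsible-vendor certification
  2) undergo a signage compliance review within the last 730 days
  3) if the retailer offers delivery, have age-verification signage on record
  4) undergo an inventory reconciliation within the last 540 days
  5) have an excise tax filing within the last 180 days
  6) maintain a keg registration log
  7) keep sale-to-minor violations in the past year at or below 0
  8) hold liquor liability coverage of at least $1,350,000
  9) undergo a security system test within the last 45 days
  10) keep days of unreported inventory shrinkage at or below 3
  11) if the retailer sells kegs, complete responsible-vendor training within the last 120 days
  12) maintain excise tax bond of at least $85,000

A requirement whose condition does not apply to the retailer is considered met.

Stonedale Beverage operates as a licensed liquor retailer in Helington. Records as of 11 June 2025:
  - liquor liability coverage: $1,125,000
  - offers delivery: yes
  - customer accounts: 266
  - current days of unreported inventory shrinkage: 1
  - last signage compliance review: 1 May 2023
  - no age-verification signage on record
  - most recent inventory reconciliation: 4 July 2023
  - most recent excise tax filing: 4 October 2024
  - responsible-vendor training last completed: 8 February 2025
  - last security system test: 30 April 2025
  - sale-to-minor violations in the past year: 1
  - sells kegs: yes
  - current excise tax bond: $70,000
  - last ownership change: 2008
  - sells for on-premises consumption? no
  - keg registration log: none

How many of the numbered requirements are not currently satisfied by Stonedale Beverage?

1. condition 'sells for on-premises consumption' does not hold → requirement n/a → met
2. signage compliance review 772 days ago vs limit 730 → not met
3. condition 'offers delivery' holds; age-verification signage absent → not met
4. inventory reconciliation 708 days ago vs limit 540 → not met
5. excise tax filing 250 days ago vs limit 180 → not met
6. keg registration log absent → not met
7. sale-to-minor violations in the past year 1 > 0 → not met
8. liquor liability coverage $1,125,000 < $1,350,000 → not met
9. security system test 42 days ago vs limit 45 → met
10. days of unreported inventory shrinkage 1 ≤ 3 → met
11. condition 'sells kegs' holds; responsible-vendor training 123 days ago vs limit 120 → not met
12. excise tax bond $70,000 < $85,000 → not met
Not met: 9 of 12

9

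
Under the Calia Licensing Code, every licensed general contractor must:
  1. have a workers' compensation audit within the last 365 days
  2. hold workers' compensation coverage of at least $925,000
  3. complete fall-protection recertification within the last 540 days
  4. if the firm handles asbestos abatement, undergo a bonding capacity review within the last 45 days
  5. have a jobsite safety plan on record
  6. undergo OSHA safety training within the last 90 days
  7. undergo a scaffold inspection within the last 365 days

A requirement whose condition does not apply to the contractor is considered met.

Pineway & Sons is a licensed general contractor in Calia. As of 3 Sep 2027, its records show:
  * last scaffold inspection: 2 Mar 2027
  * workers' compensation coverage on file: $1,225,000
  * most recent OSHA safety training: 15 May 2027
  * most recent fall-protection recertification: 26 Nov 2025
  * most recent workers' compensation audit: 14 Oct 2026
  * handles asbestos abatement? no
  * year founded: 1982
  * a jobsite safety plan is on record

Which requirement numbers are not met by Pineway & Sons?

1. workers' compensation audit 324 days ago vs limit 365 → met
2. workers' compensation coverage $1,225,000 ≥ $925,000 → met
3. fall-protection recertification 646 days ago vs limit 540 → not met
4. condition 'handles asbestos abatement' does not hold → requirement n/a → met
5. jobsite safety plan present → met
6. OSHA safety training 111 days ago vs limit 90 → not met
7. scaffold inspection 185 days ago vs limit 365 → met
Not met: 3, 6

3, 6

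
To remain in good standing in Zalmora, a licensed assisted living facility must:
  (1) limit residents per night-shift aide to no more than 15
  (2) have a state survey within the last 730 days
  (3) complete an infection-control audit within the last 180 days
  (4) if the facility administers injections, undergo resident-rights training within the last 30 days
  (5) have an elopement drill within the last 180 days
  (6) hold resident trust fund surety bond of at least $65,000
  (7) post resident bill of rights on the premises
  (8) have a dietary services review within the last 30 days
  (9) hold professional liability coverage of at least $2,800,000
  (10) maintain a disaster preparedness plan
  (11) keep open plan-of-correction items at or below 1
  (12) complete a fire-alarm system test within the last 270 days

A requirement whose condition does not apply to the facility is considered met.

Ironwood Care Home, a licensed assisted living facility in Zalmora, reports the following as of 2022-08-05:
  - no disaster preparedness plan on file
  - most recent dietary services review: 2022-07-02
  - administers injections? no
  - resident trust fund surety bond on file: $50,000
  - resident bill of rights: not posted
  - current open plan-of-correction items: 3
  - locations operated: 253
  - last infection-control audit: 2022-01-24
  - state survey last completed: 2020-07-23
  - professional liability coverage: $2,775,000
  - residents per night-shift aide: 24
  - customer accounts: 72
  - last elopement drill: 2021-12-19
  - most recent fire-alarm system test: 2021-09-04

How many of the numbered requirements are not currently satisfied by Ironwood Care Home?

1. residents per night-shift aide 24 > 15 → not met
2. state survey 743 days ago vs limit 730 → not met
3. infection-control audit 193 days ago vs limit 180 → not met
4. condition 'administers injections' does not hold → requirement n/a → met
5. elopement drill 229 days ago vs limit 180 → not met
6. resident trust fund surety bond $50,000 < $65,000 → not met
7. resident bill of rights absent → not met
8. dietary services review 34 days ago vs limit 30 → not met
9. professional liability coverage $2,775,000 < $2,800,000 → not met
10. disaster preparedness plan absent → not met
11. open plan-of-correction items 3 > 1 → not met
12. fire-alarm system test 335 days ago vs limit 270 → not met
Not met: 11 of 12

11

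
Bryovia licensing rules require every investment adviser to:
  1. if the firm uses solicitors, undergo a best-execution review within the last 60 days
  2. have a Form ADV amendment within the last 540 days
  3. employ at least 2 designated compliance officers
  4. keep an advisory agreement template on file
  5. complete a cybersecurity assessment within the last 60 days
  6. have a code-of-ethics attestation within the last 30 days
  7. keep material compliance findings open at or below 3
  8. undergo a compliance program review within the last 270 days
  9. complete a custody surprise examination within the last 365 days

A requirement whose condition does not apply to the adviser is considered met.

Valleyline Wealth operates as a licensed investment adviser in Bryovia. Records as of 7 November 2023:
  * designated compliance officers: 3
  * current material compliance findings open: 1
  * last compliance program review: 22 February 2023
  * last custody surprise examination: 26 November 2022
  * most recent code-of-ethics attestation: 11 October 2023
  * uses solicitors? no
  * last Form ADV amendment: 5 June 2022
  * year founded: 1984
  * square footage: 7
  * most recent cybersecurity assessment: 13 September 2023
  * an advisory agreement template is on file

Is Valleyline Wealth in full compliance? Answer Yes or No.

1. condition 'uses solicitors' does not hold → requirement n/a → met
2. Form ADV amendment 520 days ago vs limit 540 → met
3. designated compliance officers 3 ≥ 2 → met
4. advisory agreement template present → met
5. cybersecurity assessment 55 days ago vs limit 60 → met
6. code-of-ethics attestation 27 days ago vs limit 30 → met
7. material compliance findings open 1 ≤ 3 → met
8. compliance program review 258 days ago vs limit 270 → met
9. custody surprise examination 346 days ago vs limit 365 → met
All met.

Yes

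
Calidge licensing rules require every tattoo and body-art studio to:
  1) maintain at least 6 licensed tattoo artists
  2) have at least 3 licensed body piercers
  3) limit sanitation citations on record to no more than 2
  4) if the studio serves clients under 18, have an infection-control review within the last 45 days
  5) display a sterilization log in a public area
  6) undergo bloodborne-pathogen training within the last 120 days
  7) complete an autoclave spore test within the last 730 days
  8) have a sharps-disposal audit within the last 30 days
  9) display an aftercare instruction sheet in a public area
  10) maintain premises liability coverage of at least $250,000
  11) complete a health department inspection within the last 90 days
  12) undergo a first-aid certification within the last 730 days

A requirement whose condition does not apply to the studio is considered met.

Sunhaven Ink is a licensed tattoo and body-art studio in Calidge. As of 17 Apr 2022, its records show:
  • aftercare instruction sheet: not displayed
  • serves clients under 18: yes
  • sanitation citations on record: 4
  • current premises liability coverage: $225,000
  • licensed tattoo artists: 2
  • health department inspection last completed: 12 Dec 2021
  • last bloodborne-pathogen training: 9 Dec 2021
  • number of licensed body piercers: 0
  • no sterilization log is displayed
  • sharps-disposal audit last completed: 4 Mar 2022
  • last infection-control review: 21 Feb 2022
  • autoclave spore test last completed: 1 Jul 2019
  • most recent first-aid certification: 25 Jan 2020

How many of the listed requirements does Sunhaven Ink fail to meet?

12

1. licensed tattoo artists 2 < 6 → not met
2. licensed body piercers 0 < 3 → not met
3. sanitation citations on record 4 > 2 → not met
4. condition 'serves clients under 18' holds; infection-control review 55 days ago vs limit 45 → not met
5. sterilization log absent → not met
6. bloodborne-pathogen training 129 days ago vs limit 120 → not met
7. autoclave spore test 1021 days ago vs limit 730 → not met
8. sharps-disposal audit 44 days ago vs limit 30 → not met
9. aftercare instruction sheet absent → not met
10. premises liability coverage $225,000 < $250,000 → not met
11. health department inspection 126 days ago vs limit 90 → not met
12. first-aid certification 813 days ago vs limit 730 → not met
Not met: 12 of 12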